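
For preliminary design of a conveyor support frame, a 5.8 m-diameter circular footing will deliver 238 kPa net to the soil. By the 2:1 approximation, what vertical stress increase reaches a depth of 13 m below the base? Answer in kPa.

By the 2:1 method the load spreads at 1 horizontal : 2 vertical, so at depth z the loaded area has grown by z in each plan dimension:
Δσ ≈ qD²/(D+z)² = 238×5.8²/(5.8+13)² = 22.653 kPa

Δσ_z ≈ 22.7 kPa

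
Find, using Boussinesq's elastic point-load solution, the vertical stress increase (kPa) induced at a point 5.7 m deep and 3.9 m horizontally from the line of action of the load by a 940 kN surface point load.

Δσ_z ≈ 5.29 kPa

Boussinesq vertical stress below a point load on an elastic half-space:
Δσ_z = 3P/(2πz²) · [1 + (r/z)²]^(−5/2)
r/z = 3.9/5.7 = 0.68421; [1+(r/z)²]^(−5/2) = 0.38289.
Δσ_z = 3×940/(2π×5.7²) × 0.38289 = 13.814 × 0.38289 = 5.289 kPa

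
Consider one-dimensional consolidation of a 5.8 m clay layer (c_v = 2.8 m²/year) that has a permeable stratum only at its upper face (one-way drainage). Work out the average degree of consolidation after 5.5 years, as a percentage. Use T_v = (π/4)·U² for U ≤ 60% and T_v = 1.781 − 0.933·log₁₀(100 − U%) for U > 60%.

Drainage path length: H_d = H = 5.8 m (single drainage).
T_v = c_v·t/H_d² = 2.8×5.5/5.8² = 0.45779.
T_v = 0.45779 corresponds to the U > 60% branch:
U = 1 − 10^((1.781 − T_v)/0.933)/100 = 0.738

U ≈ 73.8 %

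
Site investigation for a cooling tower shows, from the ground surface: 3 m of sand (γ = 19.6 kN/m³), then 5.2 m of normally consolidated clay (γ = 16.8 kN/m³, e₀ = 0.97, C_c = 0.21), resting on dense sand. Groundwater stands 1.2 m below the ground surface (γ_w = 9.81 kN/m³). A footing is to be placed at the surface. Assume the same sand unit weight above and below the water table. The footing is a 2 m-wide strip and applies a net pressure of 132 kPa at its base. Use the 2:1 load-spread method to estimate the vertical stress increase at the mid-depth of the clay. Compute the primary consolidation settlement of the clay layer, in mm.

S_c ≈ 111 mm

Mid-depth of clay below the ground surface: z = 3 + 5.2/2 = 5.6 m.
Total vertical stress at mid-clay: σ_v = 19.6×3 + 16.8×2.6 = 102.48 kPa.
Pore pressure: u = 9.81×(5.6 − 1.2) = 43.164 kPa.
Initial effective stress: σ'_0 = σ_v − u = 102.48 − 43.164 = 59.316 kPa.
Stress increase at mid-clay by the 2:1 spreading method:
Δσ = qB/(B+z) = 132×2/(2+5.6) = 34.737 kPa
Final effective stress: σ'_f = σ'_0 + Δσ = 59.316 + 34.737 = 94.053 kPa.
Normally consolidated clay, so the full stress increment lies on the virgin compression line:
S_c = C_c·H/(1+e₀)·log₁₀(σ'_f/σ'_0) = 0.21×5.2/(1+0.97)×log₁₀(94.053/59.316)
    = 0.55431 × 0.2002 = 0.111 m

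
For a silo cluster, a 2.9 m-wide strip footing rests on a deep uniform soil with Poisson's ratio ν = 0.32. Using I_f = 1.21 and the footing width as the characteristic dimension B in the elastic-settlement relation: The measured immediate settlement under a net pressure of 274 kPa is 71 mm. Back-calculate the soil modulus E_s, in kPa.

S_e = q·B·(1−ν²)/E_s · I_f  ⇒  E_s = q·B·(1−ν²)·I_f / S_e.
E_s = 274 × 2.9 × 0.8976 × 1.21 / 0.071 = 12160 kPa

E_s ≈ 12200 kPa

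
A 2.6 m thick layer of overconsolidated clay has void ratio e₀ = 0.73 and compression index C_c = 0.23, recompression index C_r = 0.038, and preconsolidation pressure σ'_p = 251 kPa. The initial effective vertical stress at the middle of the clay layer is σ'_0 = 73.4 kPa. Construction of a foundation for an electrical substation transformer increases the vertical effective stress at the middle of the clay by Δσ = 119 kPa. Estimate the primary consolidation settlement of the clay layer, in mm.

Final effective stress: σ'_f = 73.4 + 119 = 192.4 kPa.
σ'_f = 192.4 ≤ σ'_p = 251 kPa, so the clay remains overconsolidated and only the recompression index applies:
S_c = C_r·H/(1+e₀)·log₁₀(σ'_f/σ'_0) = 0.038×2.6/1.73×log₁₀(192.4/73.4)
    = 0.05711 × 0.41851 = 0.0239 m

S_c ≈ 23.9 mm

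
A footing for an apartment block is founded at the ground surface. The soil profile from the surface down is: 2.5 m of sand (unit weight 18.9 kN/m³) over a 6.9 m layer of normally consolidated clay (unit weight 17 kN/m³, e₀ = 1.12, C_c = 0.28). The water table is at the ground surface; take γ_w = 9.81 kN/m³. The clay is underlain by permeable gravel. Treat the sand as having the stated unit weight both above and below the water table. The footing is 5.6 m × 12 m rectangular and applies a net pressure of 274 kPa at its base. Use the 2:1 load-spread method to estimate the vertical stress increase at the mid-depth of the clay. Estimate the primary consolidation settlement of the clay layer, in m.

S_c ≈ 0.417 m

Mid-depth of clay below the ground surface: z = 2.5 + 6.9/2 = 5.95 m.
Total vertical stress at mid-clay: σ_v = 18.9×2.5 + 17×3.45 = 105.9 kPa.
Pore pressure: u = 9.81×(5.95 − 0) = 58.37 kPa.
Initial effective stress: σ'_0 = σ_v − u = 105.9 − 58.37 = 47.53 kPa.
Stress increase at mid-clay by the 2:1 spreading method:
Δσ = qBL/((B+z)(L+z)) = 274×5.6×12/((5.6+5.95)(12+5.95)) = 88.812 kPa
Final effective stress: σ'_f = σ'_0 + Δσ = 47.53 + 88.812 = 136.34 kPa.
Normally consolidated clay, so the full stress increment lies on the virgin compression line:
S_c = C_c·H/(1+e₀)·log₁₀(σ'_f/σ'_0) = 0.28×6.9/(1+1.12)×log₁₀(136.34/47.53)
    = 0.91132 × 0.45766 = 0.4171 m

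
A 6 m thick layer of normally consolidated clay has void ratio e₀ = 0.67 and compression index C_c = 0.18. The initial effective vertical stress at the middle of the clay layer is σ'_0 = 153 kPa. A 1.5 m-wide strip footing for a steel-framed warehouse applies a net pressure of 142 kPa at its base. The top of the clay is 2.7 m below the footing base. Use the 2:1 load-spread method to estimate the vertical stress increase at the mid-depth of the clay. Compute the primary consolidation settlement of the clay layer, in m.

S_c ≈ 0.0496 m

Mid-depth of clay below the footing base: z = 2.7 + 6/2 = 5.7 m.
Stress increase at mid-clay by the 2:1 spreading method:
Δσ = qB/(B+z) = 142×1.5/(1.5+5.7) = 29.583 kPa
Final effective stress: σ'_f = σ'_0 + Δσ = 153 + 29.583 = 182.58 kPa.
Normally consolidated clay, so the full stress increment lies on the virgin compression line:
S_c = C_c·H/(1+e₀)·log₁₀(σ'_f/σ'_0) = 0.18×6/(1+0.67)×log₁₀(182.58/153)
    = 0.64671 × 0.076762 = 0.04964 m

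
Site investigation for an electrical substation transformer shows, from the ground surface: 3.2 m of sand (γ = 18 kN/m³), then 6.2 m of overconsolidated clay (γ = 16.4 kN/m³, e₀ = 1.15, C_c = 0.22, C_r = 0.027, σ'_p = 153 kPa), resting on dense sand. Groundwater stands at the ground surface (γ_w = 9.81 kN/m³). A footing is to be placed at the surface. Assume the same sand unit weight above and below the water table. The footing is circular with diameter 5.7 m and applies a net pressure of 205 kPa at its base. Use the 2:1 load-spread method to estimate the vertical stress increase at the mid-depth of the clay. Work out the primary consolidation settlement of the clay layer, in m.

S_c ≈ 0.0233 m

Mid-depth of clay below the ground surface: z = 3.2 + 6.2/2 = 6.3 m.
Total vertical stress at mid-clay: σ_v = 18×3.2 + 16.4×3.1 = 108.44 kPa.
Pore pressure: u = 9.81×(6.3 − 0) = 61.803 kPa.
Initial effective stress: σ'_0 = σ_v − u = 108.44 − 61.803 = 46.637 kPa.
Stress increase at mid-clay by the 2:1 spreading method:
Δσ ≈ qD²/(D+z)² = 205×5.7²/(5.7+6.3)² = 46.253 kPa
Final effective stress: σ'_f = 46.637 + 46.253 = 92.89 kPa.
σ'_f = 92.89 ≤ σ'_p = 153 kPa, so the clay remains overconsolidated and only the recompression index applies:
S_c = C_r·H/(1+e₀)·log₁₀(σ'_f/σ'_0) = 0.027×6.2/2.15×log₁₀(92.89/46.637)
    = 0.07786 × 0.29924 = 0.0233 m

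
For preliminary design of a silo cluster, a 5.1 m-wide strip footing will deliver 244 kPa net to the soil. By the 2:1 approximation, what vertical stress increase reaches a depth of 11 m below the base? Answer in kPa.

Δσ_z ≈ 77.3 kPa

By the 2:1 method the load spreads at 1 horizontal : 2 vertical, so at depth z the loaded area has grown by z in each plan dimension:
Δσ = qB/(B+z) = 244×5.1/(5.1+11) = 77.292 kPa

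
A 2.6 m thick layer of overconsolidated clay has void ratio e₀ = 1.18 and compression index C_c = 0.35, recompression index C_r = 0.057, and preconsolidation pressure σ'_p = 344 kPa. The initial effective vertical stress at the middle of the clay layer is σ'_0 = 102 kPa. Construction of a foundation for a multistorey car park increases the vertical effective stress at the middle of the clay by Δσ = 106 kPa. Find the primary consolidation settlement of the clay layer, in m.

S_c ≈ 0.021 m

Final effective stress: σ'_f = 102 + 106 = 208 kPa.
σ'_f = 208 ≤ σ'_p = 344 kPa, so the clay remains overconsolidated and only the recompression index applies:
S_c = C_r·H/(1+e₀)·log₁₀(σ'_f/σ'_0) = 0.057×2.6/2.18×log₁₀(208/102)
    = 0.067984 × 0.30946 = 0.02104 m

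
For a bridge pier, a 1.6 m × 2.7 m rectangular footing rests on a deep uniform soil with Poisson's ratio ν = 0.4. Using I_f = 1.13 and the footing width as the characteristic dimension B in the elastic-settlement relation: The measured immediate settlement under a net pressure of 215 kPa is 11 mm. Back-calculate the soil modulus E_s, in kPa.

S_e = q·B·(1−ν²)/E_s · I_f  ⇒  E_s = q·B·(1−ν²)·I_f / S_e.
E_s = 215 × 1.6 × 0.84 × 1.13 / 0.011 = 29680 kPa

E_s ≈ 29700 kPa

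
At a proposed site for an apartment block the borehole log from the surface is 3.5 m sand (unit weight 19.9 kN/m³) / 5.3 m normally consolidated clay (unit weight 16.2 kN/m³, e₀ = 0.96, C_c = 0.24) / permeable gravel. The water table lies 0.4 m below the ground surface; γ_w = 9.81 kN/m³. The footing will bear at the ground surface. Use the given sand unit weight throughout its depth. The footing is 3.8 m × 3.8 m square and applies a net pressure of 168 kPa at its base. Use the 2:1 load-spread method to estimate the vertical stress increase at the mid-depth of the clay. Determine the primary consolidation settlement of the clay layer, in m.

S_c ≈ 0.102 m

Mid-depth of clay below the ground surface: z = 3.5 + 5.3/2 = 6.15 m.
Total vertical stress at mid-clay: σ_v = 19.9×3.5 + 16.2×2.65 = 112.58 kPa.
Pore pressure: u = 9.81×(6.15 − 0.4) = 56.408 kPa.
Initial effective stress: σ'_0 = σ_v − u = 112.58 − 56.408 = 56.172 kPa.
Stress increase at mid-clay by the 2:1 spreading method:
Δσ = qBL/((B+z)(L+z)) = 168×3.8×3.8/((3.8+6.15)(3.8+6.15)) = 24.504 kPa
Final effective stress: σ'_f = σ'_0 + Δσ = 56.172 + 24.504 = 80.676 kPa.
Normally consolidated clay, so the full stress increment lies on the virgin compression line:
S_c = C_c·H/(1+e₀)·log₁₀(σ'_f/σ'_0) = 0.24×5.3/(1+0.96)×log₁₀(80.676/56.172)
    = 0.64898 × 0.15722 = 0.102 m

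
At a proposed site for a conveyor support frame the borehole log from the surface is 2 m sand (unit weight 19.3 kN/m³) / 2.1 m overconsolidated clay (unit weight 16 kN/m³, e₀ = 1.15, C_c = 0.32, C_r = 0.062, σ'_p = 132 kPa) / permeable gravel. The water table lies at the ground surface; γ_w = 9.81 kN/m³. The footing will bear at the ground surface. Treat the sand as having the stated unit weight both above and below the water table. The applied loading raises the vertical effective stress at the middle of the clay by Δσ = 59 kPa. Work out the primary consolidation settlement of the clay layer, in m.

Mid-depth of clay below the ground surface: z = 2 + 2.1/2 = 3.05 m.
Total vertical stress at mid-clay: σ_v = 19.3×2 + 16×1.05 = 55.4 kPa.
Pore pressure: u = 9.81×(3.05 − 0) = 29.921 kPa.
Initial effective stress: σ'_0 = σ_v − u = 55.4 − 29.921 = 25.479 kPa.
Final effective stress: σ'_f = 25.479 + 59 = 84.479 kPa.
σ'_f = 84.479 ≤ σ'_p = 132 kPa, so the clay remains overconsolidated and only the recompression index applies:
S_c = C_r·H/(1+e₀)·log₁₀(σ'_f/σ'_0) = 0.062×2.1/2.15×log₁₀(84.479/25.479)
    = 0.060558 × 0.52057 = 0.03152 m

S_c ≈ 0.0315 m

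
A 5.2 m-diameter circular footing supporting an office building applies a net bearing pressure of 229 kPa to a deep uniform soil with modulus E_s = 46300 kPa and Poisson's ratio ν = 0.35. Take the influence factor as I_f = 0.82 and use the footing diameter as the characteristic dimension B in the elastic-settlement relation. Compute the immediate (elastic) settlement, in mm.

S_e ≈ 18.5 mm

Immediate (elastic) settlement: S_e = q·B·(1−ν²)/E_s · I_f.
S_e = 229 × 5.2 × (1 − 0.35²) / 46300 × 0.82
    = 229 × 5.2 × 0.8775 / 46300 × 0.82
    = 0.01851 m = 18.51 mm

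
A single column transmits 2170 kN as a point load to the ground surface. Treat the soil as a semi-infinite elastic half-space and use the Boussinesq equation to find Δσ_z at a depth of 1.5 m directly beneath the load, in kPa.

Boussinesq vertical stress below a point load on an elastic half-space:
Δσ_z = 3P/(2πz²) · [1 + (r/z)²]^(−5/2)
r/z = 0/1.5 = 0; [1+(r/z)²]^(−5/2) = 1.
Δσ_z = 3×2170/(2π×1.5²) × 1 = 460.49 × 1 = 460.5 kPa

Δσ_z ≈ 460 kPa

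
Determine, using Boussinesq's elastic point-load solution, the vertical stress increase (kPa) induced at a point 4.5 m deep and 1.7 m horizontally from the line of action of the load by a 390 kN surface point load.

Δσ_z ≈ 6.59 kPa

Boussinesq vertical stress below a point load on an elastic half-space:
Δσ_z = 3P/(2πz²) · [1 + (r/z)²]^(−5/2)
r/z = 1.7/4.5 = 0.37778; [1+(r/z)²]^(−5/2) = 0.7164.
Δσ_z = 3×390/(2π×4.5²) × 0.7164 = 9.1956 × 0.7164 = 6.588 kPa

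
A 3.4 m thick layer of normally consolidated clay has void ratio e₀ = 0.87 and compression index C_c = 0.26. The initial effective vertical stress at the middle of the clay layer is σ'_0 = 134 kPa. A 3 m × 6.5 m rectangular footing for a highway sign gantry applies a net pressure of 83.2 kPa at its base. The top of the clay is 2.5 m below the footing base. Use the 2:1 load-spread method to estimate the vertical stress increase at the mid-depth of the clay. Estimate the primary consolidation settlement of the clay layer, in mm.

S_c ≈ 30 mm

Mid-depth of clay below the footing base: z = 2.5 + 3.4/2 = 4.2 m.
Stress increase at mid-clay by the 2:1 spreading method:
Δσ = qBL/((B+z)(L+z)) = 83.2×3×6.5/((3+4.2)(6.5+4.2)) = 21.059 kPa
Final effective stress: σ'_f = σ'_0 + Δσ = 134 + 21.059 = 155.06 kPa.
Normally consolidated clay, so the full stress increment lies on the virgin compression line:
S_c = C_c·H/(1+e₀)·log₁₀(σ'_f/σ'_0) = 0.26×3.4/(1+0.87)×log₁₀(155.06/134)
    = 0.47273 × 0.063395 = 0.02997 m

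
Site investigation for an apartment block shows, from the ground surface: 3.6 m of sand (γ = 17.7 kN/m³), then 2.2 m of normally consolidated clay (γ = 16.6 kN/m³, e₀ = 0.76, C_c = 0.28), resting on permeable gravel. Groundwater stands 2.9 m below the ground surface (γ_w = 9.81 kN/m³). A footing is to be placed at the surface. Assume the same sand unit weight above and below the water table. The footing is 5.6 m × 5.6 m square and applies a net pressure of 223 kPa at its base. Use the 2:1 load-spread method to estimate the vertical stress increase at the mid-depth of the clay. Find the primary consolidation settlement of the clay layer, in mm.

S_c ≈ 107 mm

Mid-depth of clay below the ground surface: z = 3.6 + 2.2/2 = 4.7 m.
Total vertical stress at mid-clay: σ_v = 17.7×3.6 + 16.6×1.1 = 81.98 kPa.
Pore pressure: u = 9.81×(4.7 − 2.9) = 17.658 kPa.
Initial effective stress: σ'_0 = σ_v − u = 81.98 − 17.658 = 64.322 kPa.
Stress increase at mid-clay by the 2:1 spreading method:
Δσ = qBL/((B+z)(L+z)) = 223×5.6×5.6/((5.6+4.7)(5.6+4.7)) = 65.918 kPa
Final effective stress: σ'_f = σ'_0 + Δσ = 64.322 + 65.918 = 130.24 kPa.
Normally consolidated clay, so the full stress increment lies on the virgin compression line:
S_c = C_c·H/(1+e₀)·log₁₀(σ'_f/σ'_0) = 0.28×2.2/(1+0.76)×log₁₀(130.24/64.322)
    = 0.35 × 0.30638 = 0.1072 m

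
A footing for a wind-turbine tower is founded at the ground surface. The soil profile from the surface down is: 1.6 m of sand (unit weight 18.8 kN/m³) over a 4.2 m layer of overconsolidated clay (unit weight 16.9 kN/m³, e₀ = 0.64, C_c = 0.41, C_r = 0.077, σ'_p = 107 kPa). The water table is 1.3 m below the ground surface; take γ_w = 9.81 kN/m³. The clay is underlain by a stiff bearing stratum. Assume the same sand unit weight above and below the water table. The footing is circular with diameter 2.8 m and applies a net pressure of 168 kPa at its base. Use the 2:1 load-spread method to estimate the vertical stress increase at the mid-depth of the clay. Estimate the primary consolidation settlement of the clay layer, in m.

S_c ≈ 0.0475 m

Mid-depth of clay below the ground surface: z = 1.6 + 4.2/2 = 3.7 m.
Total vertical stress at mid-clay: σ_v = 18.8×1.6 + 16.9×2.1 = 65.57 kPa.
Pore pressure: u = 9.81×(3.7 − 1.3) = 23.544 kPa.
Initial effective stress: σ'_0 = σ_v − u = 65.57 − 23.544 = 42.026 kPa.
Stress increase at mid-clay by the 2:1 spreading method:
Δσ ≈ qD²/(D+z)² = 168×2.8²/(2.8+3.7)² = 31.174 kPa
Final effective stress: σ'_f = 42.026 + 31.174 = 73.2 kPa.
σ'_f = 73.2 ≤ σ'_p = 107 kPa, so the clay remains overconsolidated and only the recompression index applies:
S_c = C_r·H/(1+e₀)·log₁₀(σ'_f/σ'_0) = 0.077×4.2/1.64×log₁₀(73.2/42.026)
    = 0.1972 × 0.24099 = 0.04752 m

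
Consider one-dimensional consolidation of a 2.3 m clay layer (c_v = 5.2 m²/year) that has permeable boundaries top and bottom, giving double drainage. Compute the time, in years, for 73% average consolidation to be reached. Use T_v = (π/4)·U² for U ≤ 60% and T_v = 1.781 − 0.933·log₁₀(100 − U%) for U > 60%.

Drainage path length: H_d = H/2 = 1.15 m (double drainage).
U > 60%: T_v = 1.781 − 0.933·log₁₀(100 − 73) = 0.44554.
t = T_v·H_d²/c_v = 0.44554×1.15²/5.2 = 0.1133 years.

t ≈ 0.113 years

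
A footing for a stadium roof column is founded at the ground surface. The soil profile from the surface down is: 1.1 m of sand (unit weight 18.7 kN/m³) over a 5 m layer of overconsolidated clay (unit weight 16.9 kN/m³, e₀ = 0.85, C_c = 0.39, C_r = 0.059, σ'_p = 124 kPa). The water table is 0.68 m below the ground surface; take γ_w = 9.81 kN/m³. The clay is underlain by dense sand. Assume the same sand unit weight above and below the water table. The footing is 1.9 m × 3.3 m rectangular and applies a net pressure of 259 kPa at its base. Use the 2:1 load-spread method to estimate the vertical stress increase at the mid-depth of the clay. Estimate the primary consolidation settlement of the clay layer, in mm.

S_c ≈ 56.2 mm

Mid-depth of clay below the ground surface: z = 1.1 + 5/2 = 3.6 m.
Total vertical stress at mid-clay: σ_v = 18.7×1.1 + 16.9×2.5 = 62.82 kPa.
Pore pressure: u = 9.81×(3.6 − 0.68) = 28.645 kPa.
Initial effective stress: σ'_0 = σ_v − u = 62.82 − 28.645 = 34.175 kPa.
Stress increase at mid-clay by the 2:1 spreading method:
Δσ = qBL/((B+z)(L+z)) = 259×1.9×3.3/((1.9+3.6)(3.3+3.6)) = 42.791 kPa
Final effective stress: σ'_f = 34.175 + 42.791 = 76.966 kPa.
σ'_f = 76.966 ≤ σ'_p = 124 kPa, so the clay remains overconsolidated and only the recompression index applies:
S_c = C_r·H/(1+e₀)·log₁₀(σ'_f/σ'_0) = 0.059×5/1.85×log₁₀(76.966/34.175)
    = 0.15946 × 0.35259 = 0.05622 m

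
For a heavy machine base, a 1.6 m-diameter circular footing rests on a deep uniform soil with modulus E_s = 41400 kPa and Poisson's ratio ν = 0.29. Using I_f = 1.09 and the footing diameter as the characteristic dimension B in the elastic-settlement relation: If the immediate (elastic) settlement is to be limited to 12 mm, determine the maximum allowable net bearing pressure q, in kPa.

S_e = q·B·(1−ν²)/E_s · I_f  ⇒  q = S_e·E_s / (B·(1−ν²)·I_f).
q = 0.012 × 41400 / (1.6 × 0.9159 × 1.09) = 311 kPa

q ≈ 311 kPa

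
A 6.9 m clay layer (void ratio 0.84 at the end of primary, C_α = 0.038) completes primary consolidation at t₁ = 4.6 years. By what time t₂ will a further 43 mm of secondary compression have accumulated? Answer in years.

S_s = C_α·H/(1+e_p)·log₁₀(t₂/t₁) ⇒ log₁₀(t₂/t₁) = S_s·(1+e_p)/(C_α·H).
log₁₀(t₂/t₁) = 0.043 × (1+0.84) / (0.038×6.9) = 0.3018
t₂ = t₁ × 10^0.3018 = 4.6 × 2.003 = 9.215 years

t₂ ≈ 9.22 years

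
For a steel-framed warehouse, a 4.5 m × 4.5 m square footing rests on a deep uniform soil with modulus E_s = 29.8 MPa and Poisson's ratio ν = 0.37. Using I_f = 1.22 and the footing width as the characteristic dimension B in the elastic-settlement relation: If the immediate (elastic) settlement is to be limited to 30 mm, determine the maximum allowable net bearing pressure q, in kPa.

E_s = 29.8 MPa = 29800 kPa.
S_e = q·B·(1−ν²)/E_s · I_f  ⇒  q = S_e·E_s / (B·(1−ν²)·I_f).
q = 0.03 × 29800 / (4.5 × 0.8631 × 1.22) = 188.7 kPa

q ≈ 189 kPa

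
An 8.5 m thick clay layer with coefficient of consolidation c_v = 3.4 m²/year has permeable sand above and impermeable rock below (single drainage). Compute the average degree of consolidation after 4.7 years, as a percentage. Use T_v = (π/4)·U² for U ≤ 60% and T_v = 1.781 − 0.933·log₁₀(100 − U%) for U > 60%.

Drainage path length: H_d = H = 8.5 m (single drainage).
T_v = c_v·t/H_d² = 3.4×4.7/8.5² = 0.22118.
T_v = 0.22118 corresponds to the U ≤ 60% branch:
U = √(4T_v/π) = 0.5307

U ≈ 53.1 %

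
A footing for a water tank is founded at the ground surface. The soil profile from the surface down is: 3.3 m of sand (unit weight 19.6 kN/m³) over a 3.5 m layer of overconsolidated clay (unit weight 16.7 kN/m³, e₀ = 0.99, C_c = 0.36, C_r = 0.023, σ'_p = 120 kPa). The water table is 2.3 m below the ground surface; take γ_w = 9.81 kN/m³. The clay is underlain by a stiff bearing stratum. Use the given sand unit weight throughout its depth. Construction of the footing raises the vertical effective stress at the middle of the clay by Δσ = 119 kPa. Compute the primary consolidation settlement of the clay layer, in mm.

S_c ≈ 131 mm

Mid-depth of clay below the ground surface: z = 3.3 + 3.5/2 = 5.05 m.
Total vertical stress at mid-clay: σ_v = 19.6×3.3 + 16.7×1.75 = 93.905 kPa.
Pore pressure: u = 9.81×(5.05 − 2.3) = 26.978 kPa.
Initial effective stress: σ'_0 = σ_v − u = 93.905 − 26.978 = 66.927 kPa.
Final effective stress: σ'_f = 66.927 + 119 = 185.93 kPa.
σ'_f = 185.93 > σ'_p = 120 kPa, so the stress path crosses the preconsolidation pressure — recompression up to σ'_p, then virgin compression beyond:
S_c = H/(1+e₀)·[C_r·log₁₀(σ'_p/σ'_0) + C_c·log₁₀(σ'_f/σ'_p)]
    = 3.5/1.99 × [0.023×log₁₀(120/66.927) + 0.36×log₁₀(185.93/120)]
    = 1.7588 × [0.0058323 + 0.068461] = 0.1307 m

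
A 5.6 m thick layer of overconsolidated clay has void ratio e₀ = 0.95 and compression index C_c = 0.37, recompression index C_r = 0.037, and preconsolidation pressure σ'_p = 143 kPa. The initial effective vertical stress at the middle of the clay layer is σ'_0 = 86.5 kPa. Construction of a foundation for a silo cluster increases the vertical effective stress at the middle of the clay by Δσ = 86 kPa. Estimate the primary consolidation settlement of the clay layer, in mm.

S_c ≈ 110 mm

Final effective stress: σ'_f = 86.5 + 86 = 172.5 kPa.
σ'_f = 172.5 > σ'_p = 143 kPa, so the stress path crosses the preconsolidation pressure — recompression up to σ'_p, then virgin compression beyond:
S_c = H/(1+e₀)·[C_r·log₁₀(σ'_p/σ'_0) + C_c·log₁₀(σ'_f/σ'_p)]
    = 5.6/1.95 × [0.037×log₁₀(143/86.5) + 0.37×log₁₀(172.5/143)]
    = 2.8718 × [0.0080778 + 0.030138] = 0.1097 m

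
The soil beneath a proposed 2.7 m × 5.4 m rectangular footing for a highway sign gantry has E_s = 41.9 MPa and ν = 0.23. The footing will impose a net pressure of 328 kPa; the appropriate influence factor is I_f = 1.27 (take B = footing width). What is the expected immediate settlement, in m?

Immediate (elastic) settlement: S_e = q·B·(1−ν²)/E_s · I_f.
E_s = 41.9 MPa = 41900 kPa.
S_e = 328 × 2.7 × (1 − 0.23²) / 41900 × 1.27
    = 328 × 2.7 × 0.9471 / 41900 × 1.27
    = 0.02542 m

S_e ≈ 0.0254 m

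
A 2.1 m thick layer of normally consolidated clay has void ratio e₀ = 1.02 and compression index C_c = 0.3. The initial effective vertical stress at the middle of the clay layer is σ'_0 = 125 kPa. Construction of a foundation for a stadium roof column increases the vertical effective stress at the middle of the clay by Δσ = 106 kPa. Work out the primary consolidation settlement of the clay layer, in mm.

Final effective stress: σ'_f = σ'_0 + Δσ = 125 + 106 = 231 kPa.
Normally consolidated clay, so the full stress increment lies on the virgin compression line:
S_c = C_c·H/(1+e₀)·log₁₀(σ'_f/σ'_0) = 0.3×2.1/(1+1.02)×log₁₀(231/125)
    = 0.31188 × 0.2667 = 0.08318 m

S_c ≈ 83.2 mm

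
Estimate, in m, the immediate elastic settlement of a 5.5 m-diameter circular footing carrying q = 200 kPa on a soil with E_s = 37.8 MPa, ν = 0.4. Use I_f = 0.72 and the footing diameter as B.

Immediate (elastic) settlement: S_e = q·B·(1−ν²)/E_s · I_f.
E_s = 37.8 MPa = 37800 kPa.
S_e = 200 × 5.5 × (1 − 0.4²) / 37800 × 0.72
    = 200 × 5.5 × 0.84 / 37800 × 0.72
    = 0.0176 m

S_e ≈ 0.0176 m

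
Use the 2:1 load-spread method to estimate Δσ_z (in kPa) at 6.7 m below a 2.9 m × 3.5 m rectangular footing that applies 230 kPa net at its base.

By the 2:1 method the load spreads at 1 horizontal : 2 vertical, so at depth z the loaded area has grown by z in each plan dimension:
Δσ = qBL/((B+z)(L+z)) = 230×2.9×3.5/((2.9+6.7)(3.5+6.7)) = 23.841 kPa

Δσ_z ≈ 23.8 kPa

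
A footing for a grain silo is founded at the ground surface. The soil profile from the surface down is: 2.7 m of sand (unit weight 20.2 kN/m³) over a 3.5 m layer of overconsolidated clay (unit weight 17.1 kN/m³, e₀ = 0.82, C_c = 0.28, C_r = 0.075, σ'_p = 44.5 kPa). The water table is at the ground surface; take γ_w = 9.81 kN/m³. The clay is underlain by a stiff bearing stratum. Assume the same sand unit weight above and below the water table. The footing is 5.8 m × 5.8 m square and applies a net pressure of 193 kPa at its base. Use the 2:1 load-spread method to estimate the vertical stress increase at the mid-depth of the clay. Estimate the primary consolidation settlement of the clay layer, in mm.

S_c ≈ 201 mm

Mid-depth of clay below the ground surface: z = 2.7 + 3.5/2 = 4.45 m.
Total vertical stress at mid-clay: σ_v = 20.2×2.7 + 17.1×1.75 = 84.465 kPa.
Pore pressure: u = 9.81×(4.45 − 0) = 43.655 kPa.
Initial effective stress: σ'_0 = σ_v − u = 84.465 − 43.655 = 40.81 kPa.
Stress increase at mid-clay by the 2:1 spreading method:
Δσ = qBL/((B+z)(L+z)) = 193×5.8×5.8/((5.8+4.45)(5.8+4.45)) = 61.797 kPa
Final effective stress: σ'_f = 40.81 + 61.797 = 102.61 kPa.
σ'_f = 102.61 > σ'_p = 44.5 kPa, so the stress path crosses the preconsolidation pressure — recompression up to σ'_p, then virgin compression beyond:
S_c = H/(1+e₀)·[C_r·log₁₀(σ'_p/σ'_0) + C_c·log₁₀(σ'_f/σ'_p)]
    = 3.5/1.82 × [0.075×log₁₀(44.5/40.81) + 0.28×log₁₀(102.61/44.5)]
    = 1.9231 × [0.0028195 + 0.10159] = 0.2008 m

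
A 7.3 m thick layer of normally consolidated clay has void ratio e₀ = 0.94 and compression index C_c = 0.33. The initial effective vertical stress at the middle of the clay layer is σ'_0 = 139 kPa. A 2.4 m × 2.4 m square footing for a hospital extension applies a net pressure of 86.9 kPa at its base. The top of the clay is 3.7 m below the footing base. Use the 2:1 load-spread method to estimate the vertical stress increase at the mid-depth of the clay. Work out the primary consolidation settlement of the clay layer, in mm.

Mid-depth of clay below the footing base: z = 3.7 + 7.3/2 = 7.35 m.
Stress increase at mid-clay by the 2:1 spreading method:
Δσ = qBL/((B+z)(L+z)) = 86.9×2.4×2.4/((2.4+7.35)(2.4+7.35)) = 5.2654 kPa
Final effective stress: σ'_f = σ'_0 + Δσ = 139 + 5.2654 = 144.27 kPa.
Normally consolidated clay, so the full stress increment lies on the virgin compression line:
S_c = C_c·H/(1+e₀)·log₁₀(σ'_f/σ'_0) = 0.33×7.3/(1+0.94)×log₁₀(144.27/139)
    = 1.2418 × 0.016161 = 0.02007 m

S_c ≈ 20.1 mm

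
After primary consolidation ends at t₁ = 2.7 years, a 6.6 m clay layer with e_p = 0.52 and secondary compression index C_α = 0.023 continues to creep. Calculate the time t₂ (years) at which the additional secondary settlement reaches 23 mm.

t₂ ≈ 4.59 years

S_s = C_α·H/(1+e_p)·log₁₀(t₂/t₁) ⇒ log₁₀(t₂/t₁) = S_s·(1+e_p)/(C_α·H).
log₁₀(t₂/t₁) = 0.023 × (1+0.52) / (0.023×6.6) = 0.2303
t₂ = t₁ × 10^0.2303 = 2.7 × 1.699 = 4.588 years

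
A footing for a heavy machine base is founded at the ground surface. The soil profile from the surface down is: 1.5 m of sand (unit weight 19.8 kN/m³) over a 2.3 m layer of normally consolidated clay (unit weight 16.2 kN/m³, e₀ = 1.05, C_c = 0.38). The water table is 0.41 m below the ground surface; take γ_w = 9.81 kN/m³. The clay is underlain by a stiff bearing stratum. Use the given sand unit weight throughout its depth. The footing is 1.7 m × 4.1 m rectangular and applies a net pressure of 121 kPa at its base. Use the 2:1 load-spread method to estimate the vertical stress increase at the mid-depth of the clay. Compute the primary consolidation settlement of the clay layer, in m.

Mid-depth of clay below the ground surface: z = 1.5 + 2.3/2 = 2.65 m.
Total vertical stress at mid-clay: σ_v = 19.8×1.5 + 16.2×1.15 = 48.33 kPa.
Pore pressure: u = 9.81×(2.65 − 0.41) = 21.974 kPa.
Initial effective stress: σ'_0 = σ_v − u = 48.33 − 21.974 = 26.356 kPa.
Stress increase at mid-clay by the 2:1 spreading method:
Δσ = qBL/((B+z)(L+z)) = 121×1.7×4.1/((1.7+2.65)(4.1+2.65)) = 28.723 kPa
Final effective stress: σ'_f = σ'_0 + Δσ = 26.356 + 28.723 = 55.079 kPa.
Normally consolidated clay, so the full stress increment lies on the virgin compression line:
S_c = C_c·H/(1+e₀)·log₁₀(σ'_f/σ'_0) = 0.38×2.3/(1+1.05)×log₁₀(55.079/26.356)
    = 0.42634 × 0.32011 = 0.1365 m

S_c ≈ 0.136 m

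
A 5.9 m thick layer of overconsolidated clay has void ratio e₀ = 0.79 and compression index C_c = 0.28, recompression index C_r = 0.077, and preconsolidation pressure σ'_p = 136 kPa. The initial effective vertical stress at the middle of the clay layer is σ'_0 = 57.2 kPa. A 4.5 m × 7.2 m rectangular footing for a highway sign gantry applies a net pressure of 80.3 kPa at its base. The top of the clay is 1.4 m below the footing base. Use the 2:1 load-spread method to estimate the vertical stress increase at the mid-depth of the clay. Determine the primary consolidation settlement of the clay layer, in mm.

Mid-depth of clay below the footing base: z = 1.4 + 5.9/2 = 4.35 m.
Stress increase at mid-clay by the 2:1 spreading method:
Δσ = qBL/((B+z)(L+z)) = 80.3×4.5×7.2/((4.5+4.35)(7.2+4.35)) = 25.453 kPa
Final effective stress: σ'_f = 57.2 + 25.453 = 82.653 kPa.
σ'_f = 82.653 ≤ σ'_p = 136 kPa, so the clay remains overconsolidated and only the recompression index applies:
S_c = C_r·H/(1+e₀)·log₁₀(σ'_f/σ'_0) = 0.077×5.9/1.79×log₁₀(82.653/57.2)
    = 0.2538 × 0.15986 = 0.04057 m

S_c ≈ 40.6 mm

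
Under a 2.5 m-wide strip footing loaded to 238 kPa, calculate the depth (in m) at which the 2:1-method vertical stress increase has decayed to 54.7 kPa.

z ≈ 8.38 m

2:1 spreading — at depth z the loaded area has grown by z in each plan dimension:
qB/(B+z) = Δσ_z ⇒ z = qB/Δσ_z − B = 238×2.5/54.7 − 2.5 = 8.378 m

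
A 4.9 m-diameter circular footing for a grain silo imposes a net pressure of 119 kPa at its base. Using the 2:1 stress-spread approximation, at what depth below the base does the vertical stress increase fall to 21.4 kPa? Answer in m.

2:1 spreading — at depth z the loaded area has grown by z in each plan dimension:
qD²/(D+z)² = Δσ_z ⇒ z = D(√(q/Δσ_z) − 1) = 4.9×(√(119/21.4) − 1) = 6.655 m

z ≈ 6.65 m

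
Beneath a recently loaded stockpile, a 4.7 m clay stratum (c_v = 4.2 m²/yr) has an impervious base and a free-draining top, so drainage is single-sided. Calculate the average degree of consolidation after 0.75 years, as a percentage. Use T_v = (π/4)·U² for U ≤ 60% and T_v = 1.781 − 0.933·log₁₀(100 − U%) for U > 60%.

Drainage path length: H_d = H = 4.7 m (single drainage).
T_v = c_v·t/H_d² = 4.2×0.75/4.7² = 0.1426.
T_v = 0.1426 corresponds to the U ≤ 60% branch:
U = √(4T_v/π) = 0.4261

U ≈ 42.6 %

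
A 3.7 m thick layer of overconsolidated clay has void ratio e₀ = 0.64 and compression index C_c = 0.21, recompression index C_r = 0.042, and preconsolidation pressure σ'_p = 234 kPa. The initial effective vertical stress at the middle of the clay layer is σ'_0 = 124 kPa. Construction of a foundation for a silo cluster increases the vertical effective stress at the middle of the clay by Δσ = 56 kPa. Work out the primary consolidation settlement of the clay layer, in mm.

S_c ≈ 15.3 mm

Final effective stress: σ'_f = 124 + 56 = 180 kPa.
σ'_f = 180 ≤ σ'_p = 234 kPa, so the clay remains overconsolidated and only the recompression index applies:
S_c = C_r·H/(1+e₀)·log₁₀(σ'_f/σ'_0) = 0.042×3.7/1.64×log₁₀(180/124)
    = 0.094756 × 0.16185 = 0.01534 m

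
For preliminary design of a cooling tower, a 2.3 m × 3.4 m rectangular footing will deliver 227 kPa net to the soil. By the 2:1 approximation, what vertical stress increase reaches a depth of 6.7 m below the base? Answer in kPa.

By the 2:1 method the load spreads at 1 horizontal : 2 vertical, so at depth z the loaded area has grown by z in each plan dimension:
Δσ = qBL/((B+z)(L+z)) = 227×2.3×3.4/((2.3+6.7)(3.4+6.7)) = 19.528 kPa

Δσ_z ≈ 19.5 kPa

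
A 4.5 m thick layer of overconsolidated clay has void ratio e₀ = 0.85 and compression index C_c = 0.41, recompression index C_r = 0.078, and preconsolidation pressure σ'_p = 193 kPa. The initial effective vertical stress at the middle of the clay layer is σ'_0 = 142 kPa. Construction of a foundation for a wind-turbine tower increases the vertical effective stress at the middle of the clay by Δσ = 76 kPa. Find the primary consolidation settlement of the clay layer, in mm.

S_c ≈ 78 mm

Final effective stress: σ'_f = 142 + 76 = 218 kPa.
σ'_f = 218 > σ'_p = 193 kPa, so the stress path crosses the preconsolidation pressure — recompression up to σ'_p, then virgin compression beyond:
S_c = H/(1+e₀)·[C_r·log₁₀(σ'_p/σ'_0) + C_c·log₁₀(σ'_f/σ'_p)]
    = 4.5/1.85 × [0.078×log₁₀(193/142) + 0.41×log₁₀(218/193)]
    = 2.4324 × [0.010395 + 0.021689] = 0.07804 m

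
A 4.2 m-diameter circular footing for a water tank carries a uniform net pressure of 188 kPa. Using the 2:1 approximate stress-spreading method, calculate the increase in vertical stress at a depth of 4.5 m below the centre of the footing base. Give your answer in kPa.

Δσ_z ≈ 43.8 kPa

By the 2:1 method the load spreads at 1 horizontal : 2 vertical, so at depth z the loaded area has grown by z in each plan dimension:
Δσ ≈ qD²/(D+z)² = 188×4.2²/(4.2+4.5)² = 43.815 kPa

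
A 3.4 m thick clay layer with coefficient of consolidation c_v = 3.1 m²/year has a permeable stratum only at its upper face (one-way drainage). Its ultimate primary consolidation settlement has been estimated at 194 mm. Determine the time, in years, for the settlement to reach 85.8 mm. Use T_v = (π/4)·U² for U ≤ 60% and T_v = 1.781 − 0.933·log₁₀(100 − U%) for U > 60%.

Drainage path length: H_d = H = 3.4 m (single drainage).
U = S(t)/S_ult = 85.8/194 = 0.4423.
U ≤ 60%: T_v = (π/4)·U² = (π/4)×0.44227² = 0.15362.
t = T_v·H_d²/c_v = 0.15362×3.4²/3.1 = 0.5729 years.

t ≈ 0.573 years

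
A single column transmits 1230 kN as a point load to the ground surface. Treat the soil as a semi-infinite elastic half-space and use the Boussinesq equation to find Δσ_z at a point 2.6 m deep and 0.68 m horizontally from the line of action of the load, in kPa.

Δσ_z ≈ 73.6 kPa

Boussinesq vertical stress below a point load on an elastic half-space:
Δσ_z = 3P/(2πz²) · [1 + (r/z)²]^(−5/2)
r/z = 0.68/2.6 = 0.26154; [1+(r/z)²]^(−5/2) = 0.84755.
Δσ_z = 3×1230/(2π×2.6²) × 0.84755 = 86.876 × 0.84755 = 73.63 kPa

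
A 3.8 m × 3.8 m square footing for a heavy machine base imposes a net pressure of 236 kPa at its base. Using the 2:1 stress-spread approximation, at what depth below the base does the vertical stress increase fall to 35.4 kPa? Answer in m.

2:1 spreading — at depth z the loaded area has grown by z in each plan dimension:
qB²/(B+z)² = Δσ_z ⇒ z = B(√(q/Δσ_z) − 1) = 3.8×(√(236/35.4) − 1) = 6.012 m

z ≈ 6.01 m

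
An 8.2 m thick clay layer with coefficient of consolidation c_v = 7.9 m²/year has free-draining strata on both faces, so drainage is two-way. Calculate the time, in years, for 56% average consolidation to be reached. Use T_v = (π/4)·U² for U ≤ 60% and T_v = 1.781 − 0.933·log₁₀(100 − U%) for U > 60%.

Drainage path length: H_d = H/2 = 4.1 m (double drainage).
U ≤ 60%: T_v = (π/4)·U² = (π/4)×0.56² = 0.2463.
t = T_v·H_d²/c_v = 0.2463×4.1²/7.9 = 0.5241 years.

t ≈ 0.524 years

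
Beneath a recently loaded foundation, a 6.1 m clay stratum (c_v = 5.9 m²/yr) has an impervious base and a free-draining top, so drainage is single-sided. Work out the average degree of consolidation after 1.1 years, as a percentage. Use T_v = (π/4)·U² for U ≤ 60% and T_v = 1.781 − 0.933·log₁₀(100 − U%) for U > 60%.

U ≈ 47.1 %

Drainage path length: H_d = H = 6.1 m (single drainage).
T_v = c_v·t/H_d² = 5.9×1.1/6.1² = 0.17442.
T_v = 0.17442 corresponds to the U ≤ 60% branch:
U = √(4T_v/π) = 0.4713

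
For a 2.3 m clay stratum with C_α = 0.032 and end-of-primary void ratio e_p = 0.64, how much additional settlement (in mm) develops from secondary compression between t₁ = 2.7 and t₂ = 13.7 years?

Secondary compression: S_s = C_α·H/(1+e_p)·log₁₀(t₂/t₁)
S_s = 0.032×2.3/(1+0.64)×log₁₀(13.7/2.7)
    = 0.04488 × 0.7054 = 0.03166 m

S_s ≈ 31.7 mm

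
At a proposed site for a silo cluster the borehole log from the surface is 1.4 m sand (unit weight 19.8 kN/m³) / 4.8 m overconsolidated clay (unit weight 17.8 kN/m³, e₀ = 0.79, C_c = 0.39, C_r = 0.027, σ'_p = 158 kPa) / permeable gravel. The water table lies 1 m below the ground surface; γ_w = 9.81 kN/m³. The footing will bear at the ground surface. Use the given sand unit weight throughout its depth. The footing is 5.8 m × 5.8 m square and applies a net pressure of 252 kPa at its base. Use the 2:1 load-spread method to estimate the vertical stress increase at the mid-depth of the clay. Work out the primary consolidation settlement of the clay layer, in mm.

S_c ≈ 36 mm

Mid-depth of clay below the ground surface: z = 1.4 + 4.8/2 = 3.8 m.
Total vertical stress at mid-clay: σ_v = 19.8×1.4 + 17.8×2.4 = 70.44 kPa.
Pore pressure: u = 9.81×(3.8 − 1) = 27.468 kPa.
Initial effective stress: σ'_0 = σ_v − u = 70.44 − 27.468 = 42.972 kPa.
Stress increase at mid-clay by the 2:1 spreading method:
Δσ = qBL/((B+z)(L+z)) = 252×5.8×5.8/((5.8+3.8)(5.8+3.8)) = 91.984 kPa
Final effective stress: σ'_f = 42.972 + 91.984 = 134.96 kPa.
σ'_f = 134.96 ≤ σ'_p = 158 kPa, so the clay remains overconsolidated and only the recompression index applies:
S_c = C_r·H/(1+e₀)·log₁₀(σ'_f/σ'_0) = 0.027×4.8/1.79×log₁₀(134.96/42.972)
    = 0.072403 × 0.49702 = 0.03599 m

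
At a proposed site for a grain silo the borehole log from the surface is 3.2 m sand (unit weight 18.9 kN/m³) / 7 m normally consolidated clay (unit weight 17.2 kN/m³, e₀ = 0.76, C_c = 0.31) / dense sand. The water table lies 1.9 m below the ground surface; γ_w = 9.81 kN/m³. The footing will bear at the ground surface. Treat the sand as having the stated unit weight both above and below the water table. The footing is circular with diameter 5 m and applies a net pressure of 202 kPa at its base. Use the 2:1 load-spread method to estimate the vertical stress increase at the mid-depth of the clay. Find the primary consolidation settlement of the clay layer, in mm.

S_c ≈ 218 mm

Mid-depth of clay below the ground surface: z = 3.2 + 7/2 = 6.7 m.
Total vertical stress at mid-clay: σ_v = 18.9×3.2 + 17.2×3.5 = 120.68 kPa.
Pore pressure: u = 9.81×(6.7 − 1.9) = 47.088 kPa.
Initial effective stress: σ'_0 = σ_v − u = 120.68 − 47.088 = 73.592 kPa.
Stress increase at mid-clay by the 2:1 spreading method:
Δσ ≈ qD²/(D+z)² = 202×5²/(5+6.7)² = 36.891 kPa
Final effective stress: σ'_f = σ'_0 + Δσ = 73.592 + 36.891 = 110.48 kPa.
Normally consolidated clay, so the full stress increment lies on the virgin compression line:
S_c = C_c·H/(1+e₀)·log₁₀(σ'_f/σ'_0) = 0.31×7/(1+0.76)×log₁₀(110.48/73.592)
    = 1.233 × 0.17645 = 0.2176 m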